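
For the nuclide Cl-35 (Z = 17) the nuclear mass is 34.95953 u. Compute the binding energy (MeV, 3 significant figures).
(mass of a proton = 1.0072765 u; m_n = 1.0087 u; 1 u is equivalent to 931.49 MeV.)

299 MeV

Total constituent mass: 17 × 1.0072765 + 18 × 1.0087 = 35.2803005 u
The mass defect is 35.2803005 − 34.95953 = 0.3207705 u.
Binding energy = Δm·c² = 0.3207705 × 931.49 MeV/u = 298.795 MeV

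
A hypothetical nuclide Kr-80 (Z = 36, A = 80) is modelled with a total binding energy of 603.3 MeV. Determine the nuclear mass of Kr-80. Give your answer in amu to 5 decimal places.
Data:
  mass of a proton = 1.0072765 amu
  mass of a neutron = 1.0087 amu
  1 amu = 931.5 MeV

Mass defect = 603.3 MeV / (931.5 MeV/amu) = 0.6476651 amu
Constituent mass = 36(1.0072765) + 44(1.0087) = 80.6447540 amu
Nuclear mass = 80.6447540 − 0.6476651 = 79.9970889 amu ≈ 79.99709 amu (to 5 decimal places)

79.99709 amu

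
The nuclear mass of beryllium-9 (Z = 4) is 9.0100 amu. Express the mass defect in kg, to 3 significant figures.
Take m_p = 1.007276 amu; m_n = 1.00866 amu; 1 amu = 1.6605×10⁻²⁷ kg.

1.04e-28 kg

The nucleus contains 4 protons and 9 − 4 = 5 neutrons.
Σm = 4·m_p + 5·m_n = 4.029104 + 5.04330 = 9.072404 amu
Mass defect Δm = 9.072404 − 9.0100 = 0.062404 amu
In SI units: 0.062404 amu × 1.6605×10⁻²⁷ kg/amu = 1.0362e-28 kg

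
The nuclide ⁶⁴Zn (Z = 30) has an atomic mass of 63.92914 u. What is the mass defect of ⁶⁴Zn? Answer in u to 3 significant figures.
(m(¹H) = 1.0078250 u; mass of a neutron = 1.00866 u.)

Σm = 30·m(¹H) + 34·m_n = 30.2347500 + 34.29444 = 64.5291900 u
The mass defect is 64.5291900 − 63.92914 = 0.6000500 u.

0.600 u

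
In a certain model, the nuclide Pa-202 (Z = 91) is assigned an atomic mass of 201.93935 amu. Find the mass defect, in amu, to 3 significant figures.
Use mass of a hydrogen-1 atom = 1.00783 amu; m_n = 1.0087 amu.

The nucleus contains 91 protons and 202 − 91 = 111 neutrons.
Total constituent mass: 91 × 1.00783 + 111 × 1.0087 = 203.67823 amu
Δm = 203.67823 − 201.93935 = 1.73888 amu

1.74 amu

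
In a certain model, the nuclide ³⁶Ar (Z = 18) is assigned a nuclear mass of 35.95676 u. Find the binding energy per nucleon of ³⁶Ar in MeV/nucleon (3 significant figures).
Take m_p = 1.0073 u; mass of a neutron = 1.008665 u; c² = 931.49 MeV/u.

8.55 MeV/nucleon

Z = 18, so N = A − Z = 36 − 18 = 18.
Mass of separated nucleons = 18(1.0073) + 18(1.008665) = 18.1314 + 18.155970 = 36.287370 u
Δm = 36.287370 − 35.95676 = 0.330610 u
Binding energy = Δm·c² = 0.330610 × 931.49 MeV/u = 307.960 MeV
Dividing by A = 36 gives 8.554 MeV per nucleon.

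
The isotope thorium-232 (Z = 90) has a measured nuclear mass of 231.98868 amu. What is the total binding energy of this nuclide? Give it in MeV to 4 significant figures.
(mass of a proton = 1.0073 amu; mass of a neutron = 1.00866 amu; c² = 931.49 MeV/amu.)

The nucleus contains 90 protons and 232 − 90 = 142 neutrons.
Total constituent mass: 90 × 1.0073 + 142 × 1.00866 = 233.88672 amu
Δm = 233.88672 − 231.98868 = 1.89804 amu
Binding energy = Δm·c² = 1.89804 × 931.49 MeV/amu = 1768.01 MeV

1768 MeV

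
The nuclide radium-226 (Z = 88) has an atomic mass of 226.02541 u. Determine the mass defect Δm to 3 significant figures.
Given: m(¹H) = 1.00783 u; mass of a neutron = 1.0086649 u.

1.86 u

Total constituent mass: 88 × 1.00783 + 138 × 1.0086649 = 227.8847962 u
Δm = 227.8847962 − 226.02541 = 1.8593862 u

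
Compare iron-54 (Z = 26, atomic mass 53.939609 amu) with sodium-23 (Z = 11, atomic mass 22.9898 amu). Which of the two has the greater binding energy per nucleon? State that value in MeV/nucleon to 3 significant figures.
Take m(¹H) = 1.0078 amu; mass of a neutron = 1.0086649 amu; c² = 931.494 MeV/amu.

iron-54: Σm = 26(1.0078) + 28(1.0086649) = 54.4454172 amu; Δm = 0.5058082 amu; E_B = 471.16 MeV; E_B/A = 8.725 MeV
sodium-23: Σm = 11(1.0078) + 12(1.0086649) = 23.1897788 amu; Δm = 0.1999788 amu; E_B = 186.28 MeV; E_B/A = 8.099 MeV
iron-54 has the higher binding energy per nucleon, so it is the more tightly bound nucleus.

iron-54; 8.73 MeV/nucleon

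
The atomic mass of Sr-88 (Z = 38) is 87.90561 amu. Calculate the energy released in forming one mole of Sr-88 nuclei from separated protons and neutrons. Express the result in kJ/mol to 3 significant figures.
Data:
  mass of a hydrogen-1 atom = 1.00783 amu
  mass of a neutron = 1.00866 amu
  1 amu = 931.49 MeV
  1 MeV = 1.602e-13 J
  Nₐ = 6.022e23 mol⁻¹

Total constituent mass: 38 × 1.00783 + 50 × 1.00866 = 88.73054 amu
The mass defect is 88.73054 − 87.90561 = 0.82493 amu.
Binding energy = Δm·c² = 0.82493 × 931.49 MeV/amu = 768.414 MeV
Per nucleus in joules: 768.414 MeV × 1.602e-13 J/MeV = 1.2310e-10 J
Per mole: 1.2310e-10 J × 6.022e23 mol⁻¹ = 7.4131e+13 J/mol

7.41e+10 kJ/mol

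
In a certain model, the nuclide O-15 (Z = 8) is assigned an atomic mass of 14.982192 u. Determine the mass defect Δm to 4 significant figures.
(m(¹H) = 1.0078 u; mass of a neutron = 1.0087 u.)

The nucleus contains 8 protons and 15 − 8 = 7 neutrons.
Σm = 8·m(¹H) + 7·m_n = 8.0624 + 7.0609 = 15.1233 u
Δm = 15.1233 − 14.982192 = 0.141108 u

0.1411 u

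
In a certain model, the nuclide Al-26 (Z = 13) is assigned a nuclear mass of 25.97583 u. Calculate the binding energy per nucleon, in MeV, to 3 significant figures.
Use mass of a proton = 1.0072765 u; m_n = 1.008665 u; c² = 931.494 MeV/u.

Σm = 13·m_p + 13·m_n = 13.0945945 + 13.112645 = 26.2072395 u
Δm = 26.2072395 − 25.97583 = 0.2314095 u
E_B = 0.2314095 × 931.494 = 215.557 MeV
BE/A = 215.557 MeV / 26 = 8.291 MeV/nucleon

8.29 MeV/nucleon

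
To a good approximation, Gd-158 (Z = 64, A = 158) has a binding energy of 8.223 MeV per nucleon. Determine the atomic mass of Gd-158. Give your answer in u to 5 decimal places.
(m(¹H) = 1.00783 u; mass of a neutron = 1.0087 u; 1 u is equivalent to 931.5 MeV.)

157.92414 u

Total binding energy = 158 × 8.223 = 1299.234 MeV
Mass defect = 1299.234 MeV / (931.5 MeV/u) = 1.3947762 u
Constituent mass = 64(1.00783) + 94(1.0087) = 159.31892 u
Atomic mass = 159.31892 − 1.3947762 = 157.9241438 u ≈ 157.92414 u (to 5 decimal places)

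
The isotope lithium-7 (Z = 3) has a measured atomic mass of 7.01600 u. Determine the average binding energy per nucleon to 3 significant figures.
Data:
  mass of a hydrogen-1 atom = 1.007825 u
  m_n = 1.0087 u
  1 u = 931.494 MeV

Z = 3, so N = A − Z = 7 − 3 = 4.
Total constituent mass: 3 × 1.007825 + 4 × 1.0087 = 7.058275 u
The mass defect is 7.058275 − 7.01600 = 0.042275 u.
Binding energy = Δm·c² = 0.042275 × 931.494 MeV/u = 39.3789 MeV
Dividing by A = 7 gives 5.626 MeV per nucleon.

5.63 MeV/nucleon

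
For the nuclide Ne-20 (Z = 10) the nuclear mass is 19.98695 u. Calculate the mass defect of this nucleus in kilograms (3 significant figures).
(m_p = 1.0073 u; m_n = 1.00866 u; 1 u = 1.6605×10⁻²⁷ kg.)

Z = 10, so N = A − Z = 20 − 10 = 10.
Mass of separated nucleons = 10(1.0073) + 10(1.00866) = 10.0730 + 10.08660 = 20.15960 u
Δm = 20.15960 − 19.98695 = 0.17265 u
In SI units: 0.17265 u × 1.6605×10⁻²⁷ kg/u = 2.8669e-28 kg

2.87e-28 kg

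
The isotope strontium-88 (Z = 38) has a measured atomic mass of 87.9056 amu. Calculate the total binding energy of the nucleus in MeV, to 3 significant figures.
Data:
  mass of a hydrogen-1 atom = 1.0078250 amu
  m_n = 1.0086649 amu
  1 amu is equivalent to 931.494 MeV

Mass of separated nucleons = 38(1.0078250) + 50(1.0086649) = 38.2973500 + 50.4332450 = 88.7305950 amu
Δm = 88.7305950 − 87.9056 = 0.8249950 amu
E_B = 0.8249950 × 931.494 = 768.478 MeV

768 MeV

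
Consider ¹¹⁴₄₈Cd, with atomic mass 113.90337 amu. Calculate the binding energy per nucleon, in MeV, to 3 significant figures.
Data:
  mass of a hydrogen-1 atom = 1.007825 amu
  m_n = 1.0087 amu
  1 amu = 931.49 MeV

Σm = 48·m(¹H) + 66·m_n = 48.375600 + 66.5742 = 114.949800 amu
Δm = 114.949800 − 113.90337 = 1.046430 amu
Binding energy = Δm·c² = 1.046430 × 931.49 MeV/amu = 974.739 MeV
BE/A = 974.739 MeV / 114 = 8.550 MeV/nucleon

8.55 MeV/nucleon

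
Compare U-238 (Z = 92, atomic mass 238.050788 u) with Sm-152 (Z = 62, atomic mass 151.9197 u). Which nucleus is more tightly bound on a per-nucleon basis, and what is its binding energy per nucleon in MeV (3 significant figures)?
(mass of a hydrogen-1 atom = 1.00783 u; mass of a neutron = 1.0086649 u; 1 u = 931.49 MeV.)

Sm-152; 8.25 MeV/nucleon

U-238: Σm = 92(1.00783) + 146(1.0086649) = 239.9854354 u; Δm = 1.9346474 u; E_B = 1802.1 MeV; E_B/A = 7.572 MeV
Sm-152: Σm = 62(1.00783) + 90(1.0086649) = 153.2653010 u; Δm = 1.3456010 u; E_B = 1253.4 MeV; E_B/A = 8.246 MeV
Sm-152 has the higher binding energy per nucleon, so it is the more tightly bound nucleus.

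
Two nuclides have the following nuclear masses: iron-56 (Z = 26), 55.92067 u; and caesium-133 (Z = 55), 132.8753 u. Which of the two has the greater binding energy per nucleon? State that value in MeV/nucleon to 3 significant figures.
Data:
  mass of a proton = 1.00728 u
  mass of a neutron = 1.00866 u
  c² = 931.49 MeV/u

iron-56; 8.79 MeV/nucleon

iron-56: Σm = 26(1.00728) + 30(1.00866) = 56.44908 u; Δm = 0.52841 u; E_B = 492.21 MeV; E_B/A = 8.789 MeV
caesium-133: Σm = 55(1.00728) + 78(1.00866) = 134.07588 u; Δm = 1.20058 u; E_B = 1118.3 MeV; E_B/A = 8.408 MeV
iron-56 has the higher binding energy per nucleon, so it is the more tightly bound nucleus.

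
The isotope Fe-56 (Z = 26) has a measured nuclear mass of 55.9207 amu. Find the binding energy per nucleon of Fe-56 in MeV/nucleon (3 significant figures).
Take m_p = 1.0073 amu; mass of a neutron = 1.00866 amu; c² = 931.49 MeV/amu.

Mass of separated nucleons = 26(1.0073) + 30(1.00866) = 26.1898 + 30.25980 = 56.44960 amu
Mass defect Δm = 56.44960 − 55.9207 = 0.52890 amu
E_B = 0.52890 × 931.49 = 492.665 MeV
Per nucleon: 492.665 / 56 = 8.798 MeV

8.80 MeV/nucleon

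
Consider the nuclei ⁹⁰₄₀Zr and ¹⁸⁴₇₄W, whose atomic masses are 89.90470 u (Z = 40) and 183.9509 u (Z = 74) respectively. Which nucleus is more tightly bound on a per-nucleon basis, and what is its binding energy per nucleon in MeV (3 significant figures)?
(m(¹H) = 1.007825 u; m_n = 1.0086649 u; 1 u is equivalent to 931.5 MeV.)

⁹⁰₄₀Zr: Σm = 40(1.007825) + 50(1.0086649) = 90.7462450 u; Δm = 0.8415450 u; E_B = 783.90 MeV; E_B/A = 8.710 MeV
¹⁸⁴₇₄W: Σm = 74(1.007825) + 110(1.0086649) = 185.5321890 u; Δm = 1.5812890 u; E_B = 1473.0 MeV; E_B/A = 8.005 MeV
⁹⁰₄₀Zr has the higher binding energy per nucleon, so it is the more tightly bound nucleus.

⁹⁰₄₀Zr; 8.71 MeV/nucleon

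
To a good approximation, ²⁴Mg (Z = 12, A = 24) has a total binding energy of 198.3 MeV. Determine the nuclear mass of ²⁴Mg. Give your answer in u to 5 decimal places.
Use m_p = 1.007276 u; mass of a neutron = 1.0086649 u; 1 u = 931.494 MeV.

23.97841 u

Mass defect = 198.3 MeV / (931.494 MeV/u) = 0.2128838 u
Constituent mass = 12(1.007276) + 12(1.0086649) = 24.1912908 u
Nuclear mass = 24.1912908 − 0.2128838 = 23.9784070 u ≈ 23.97841 u (to 5 decimal places)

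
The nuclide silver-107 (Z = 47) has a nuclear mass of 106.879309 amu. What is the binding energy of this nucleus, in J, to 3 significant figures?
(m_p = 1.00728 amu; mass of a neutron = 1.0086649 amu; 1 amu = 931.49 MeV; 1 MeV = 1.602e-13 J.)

1.47e-10 J

With 47 protons and 60 neutrons (A = 107):
Mass of separated nucleons = 47(1.00728) + 60(1.0086649) = 47.34216 + 60.5198940 = 107.8620540 amu
Mass defect Δm = 107.8620540 − 106.879309 = 0.9827450 amu
E_B = 0.9827450 × 931.49 = 915.417 MeV
In joules: 915.417 MeV × 1.602e-13 J/MeV = 1.4665e-10 J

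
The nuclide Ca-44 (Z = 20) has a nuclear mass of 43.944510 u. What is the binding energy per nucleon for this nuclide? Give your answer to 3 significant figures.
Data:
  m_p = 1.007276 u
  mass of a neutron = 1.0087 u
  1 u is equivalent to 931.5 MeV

8.68 MeV/nucleon

With 20 protons and 24 neutrons (A = 44):
Σm = 20·m_p + 24·m_n = 20.145520 + 24.2088 = 44.354320 u
Mass defect Δm = 44.354320 − 43.944510 = 0.409810 u
Converting to energy: 0.409810 u × 931.5 MeV/u = 381.738 MeV
Per nucleon: 381.738 / 44 = 8.676 MeV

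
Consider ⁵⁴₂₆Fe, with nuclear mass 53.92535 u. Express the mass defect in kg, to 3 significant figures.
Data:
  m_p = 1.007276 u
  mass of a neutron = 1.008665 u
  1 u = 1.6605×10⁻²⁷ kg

Σm = 26·m_p + 28·m_n = 26.189176 + 28.242620 = 54.431796 u
Mass defect Δm = 54.431796 − 53.92535 = 0.506446 u
In SI units: 0.506446 u × 1.6605×10⁻²⁷ kg/u = 8.4095e-28 kg

8.41e-28 kg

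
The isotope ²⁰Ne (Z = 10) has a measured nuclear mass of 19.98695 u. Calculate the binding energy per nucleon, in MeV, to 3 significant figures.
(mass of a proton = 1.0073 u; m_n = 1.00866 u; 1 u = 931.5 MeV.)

8.04 MeV/nucleon

Z = 10, so N = A − Z = 20 − 10 = 10.
Total constituent mass: 10 × 1.0073 + 10 × 1.00866 = 20.15960 u
Δm = 20.15960 − 19.98695 = 0.17265 u
Binding energy = Δm·c² = 0.17265 × 931.5 MeV/u = 160.823 MeV
BE/A = 160.823 MeV / 20 = 8.041 MeV/nucleon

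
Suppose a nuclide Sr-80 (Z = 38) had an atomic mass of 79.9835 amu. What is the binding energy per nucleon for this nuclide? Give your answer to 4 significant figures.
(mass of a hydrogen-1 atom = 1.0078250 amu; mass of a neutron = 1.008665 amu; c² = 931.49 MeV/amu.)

7.892 MeV/nucleon

Mass of separated nucleons = 38(1.0078250) + 42(1.008665) = 38.2973500 + 42.363930 = 80.6612800 amu
Mass defect Δm = 80.6612800 − 79.9835 = 0.6777800 amu
Converting to energy: 0.6777800 amu × 931.49 MeV/amu = 631.345 MeV
Dividing by A = 80 gives 7.892 MeV per nucleon.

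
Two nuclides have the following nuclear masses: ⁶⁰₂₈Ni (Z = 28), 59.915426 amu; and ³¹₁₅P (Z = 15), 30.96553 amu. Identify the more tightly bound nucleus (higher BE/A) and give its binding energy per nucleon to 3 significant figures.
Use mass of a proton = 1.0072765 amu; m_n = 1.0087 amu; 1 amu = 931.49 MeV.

⁶⁰₂₈Ni; 8.80 MeV/nucleon

⁶⁰₂₈Ni: Σm = 28(1.0072765) + 32(1.0087) = 60.4821420 amu; Δm = 0.5667160 amu; E_B = 527.89 MeV; E_B/A = 8.798 MeV
³¹₁₅P: Σm = 15(1.0072765) + 16(1.0087) = 31.2483475 amu; Δm = 0.2828175 amu; E_B = 263.44 MeV; E_B/A = 8.498 MeV
⁶⁰₂₈Ni has the higher binding energy per nucleon, so it is the more tightly bound nucleus.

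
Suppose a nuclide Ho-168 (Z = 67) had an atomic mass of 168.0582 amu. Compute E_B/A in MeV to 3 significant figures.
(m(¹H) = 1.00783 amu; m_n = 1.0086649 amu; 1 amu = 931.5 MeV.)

Z = 67, so N = A − Z = 168 − 67 = 101.
Total constituent mass: 67 × 1.00783 + 101 × 1.0086649 = 169.3997649 amu
Δm = 169.3997649 − 168.0582 = 1.3415649 amu
E_B = 1.3415649 × 931.5 = 1249.6677 MeV
BE/A = 1249.6677 MeV / 168 = 7.438 MeV/nucleon

7.44 MeV/nucleon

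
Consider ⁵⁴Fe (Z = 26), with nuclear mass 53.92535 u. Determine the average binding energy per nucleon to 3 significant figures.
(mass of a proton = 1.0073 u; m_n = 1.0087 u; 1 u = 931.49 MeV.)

8.76 MeV/nucleon

Z = 26, so N = A − Z = 54 − 26 = 28.
Total constituent mass: 26 × 1.0073 + 28 × 1.0087 = 54.4334 u
Mass defect Δm = 54.4334 − 53.92535 = 0.50805 u
E_B = 0.50805 × 931.49 = 473.243 MeV
BE/A = 473.243 MeV / 54 = 8.764 MeV/nucleon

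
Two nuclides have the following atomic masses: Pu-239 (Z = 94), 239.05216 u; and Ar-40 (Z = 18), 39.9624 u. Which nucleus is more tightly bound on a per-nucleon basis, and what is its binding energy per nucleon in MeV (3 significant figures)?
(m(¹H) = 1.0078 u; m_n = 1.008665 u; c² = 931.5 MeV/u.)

Ar-40; 8.58 MeV/nucleon

Pu-239: Σm = 94(1.0078) + 145(1.008665) = 240.989625 u; Δm = 1.937465 u; E_B = 1804.7 MeV; E_B/A = 7.551 MeV
Ar-40: Σm = 18(1.0078) + 22(1.008665) = 40.331030 u; Δm = 0.368630 u; E_B = 343.379 MeV; E_B/A = 8.584 MeV
Ar-40 has the higher binding energy per nucleon, so it is the more tightly bound nucleus.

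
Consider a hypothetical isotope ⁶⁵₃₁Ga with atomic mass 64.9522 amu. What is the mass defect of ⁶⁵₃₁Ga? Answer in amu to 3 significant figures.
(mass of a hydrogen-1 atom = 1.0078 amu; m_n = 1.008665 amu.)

With 31 protons and 34 neutrons (A = 65):
Mass of separated nucleons = 31(1.0078) + 34(1.008665) = 31.2418 + 34.294610 = 65.536410 amu
Mass defect Δm = 65.536410 − 64.9522 = 0.584210 amu

0.584 amu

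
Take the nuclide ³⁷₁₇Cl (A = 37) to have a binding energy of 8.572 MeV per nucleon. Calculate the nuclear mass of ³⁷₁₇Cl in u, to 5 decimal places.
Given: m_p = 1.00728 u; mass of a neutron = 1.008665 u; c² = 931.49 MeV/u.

Total binding energy = 37 × 8.572 = 317.164 MeV
Mass defect = 317.164 MeV / (931.49 MeV/u) = 0.3404910 u
Constituent mass = 17(1.00728) + 20(1.008665) = 37.297060 u
Nuclear mass = 37.297060 − 0.3404910 = 36.9565690 u ≈ 36.95657 u (to 5 decimal places)

36.95657 u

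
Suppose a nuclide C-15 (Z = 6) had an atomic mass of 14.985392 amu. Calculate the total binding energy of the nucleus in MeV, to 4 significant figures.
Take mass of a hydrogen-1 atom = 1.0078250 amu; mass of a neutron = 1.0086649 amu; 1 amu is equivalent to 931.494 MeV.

130.0 MeV

Σm = 6·m(¹H) + 9·m_n = 6.0469500 + 9.0779841 = 15.1249341 amu
The mass defect is 15.1249341 − 14.985392 = 0.1395421 amu.
E_B = 0.1395421 × 931.494 = 129.983 MeV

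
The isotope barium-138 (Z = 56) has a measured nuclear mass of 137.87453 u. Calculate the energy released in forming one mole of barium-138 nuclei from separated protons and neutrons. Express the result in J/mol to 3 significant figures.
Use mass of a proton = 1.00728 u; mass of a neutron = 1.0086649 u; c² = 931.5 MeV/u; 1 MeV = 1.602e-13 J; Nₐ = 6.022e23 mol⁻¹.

1.12e+14 J/mol

The nucleus contains 56 protons and 138 − 56 = 82 neutrons.
Mass of separated nucleons = 56(1.00728) + 82(1.0086649) = 56.40768 + 82.7105218 = 139.1182018 u
Δm = 139.1182018 − 137.87453 = 1.2436718 u
Binding energy = Δm·c² = 1.2436718 × 931.5 MeV/u = 1158.48 MeV
Per nucleus in joules: 1158.48 MeV × 1.602e-13 J/MeV = 1.8559e-10 J
Per mole: 1.8559e-10 J × 6.022e23 mol⁻¹ = 1.1176e+14 J/mol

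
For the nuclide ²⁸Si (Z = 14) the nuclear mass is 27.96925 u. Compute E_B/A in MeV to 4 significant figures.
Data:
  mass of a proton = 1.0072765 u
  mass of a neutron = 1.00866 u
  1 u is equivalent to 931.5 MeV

Σm = 14·m_p + 14·m_n = 14.1018710 + 14.12124 = 28.2231110 u
Δm = 28.2231110 − 27.96925 = 0.2538610 u
E_B = 0.2538610 × 931.5 = 236.472 MeV
Dividing by A = 28 gives 8.445 MeV per nucleon.

8.445 MeV/nucleon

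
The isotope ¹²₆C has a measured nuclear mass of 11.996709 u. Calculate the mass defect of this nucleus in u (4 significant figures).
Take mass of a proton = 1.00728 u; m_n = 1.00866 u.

Z = 6, so N = A − Z = 12 − 6 = 6.
Total constituent mass: 6 × 1.00728 + 6 × 1.00866 = 12.09564 u
Mass defect Δm = 12.09564 − 11.996709 = 0.098931 u

0.09893 u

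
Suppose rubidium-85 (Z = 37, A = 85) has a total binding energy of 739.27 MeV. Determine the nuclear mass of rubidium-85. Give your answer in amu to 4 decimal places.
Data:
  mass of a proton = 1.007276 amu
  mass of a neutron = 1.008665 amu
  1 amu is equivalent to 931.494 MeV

Mass defect = 739.27 MeV / (931.494 MeV/amu) = 0.793639 amu
Constituent mass = 37(1.007276) + 48(1.008665) = 85.685132 amu
Nuclear mass = 85.685132 − 0.793639 = 84.891493 amu ≈ 84.8915 amu (to 4 decimal places)

84.8915 amu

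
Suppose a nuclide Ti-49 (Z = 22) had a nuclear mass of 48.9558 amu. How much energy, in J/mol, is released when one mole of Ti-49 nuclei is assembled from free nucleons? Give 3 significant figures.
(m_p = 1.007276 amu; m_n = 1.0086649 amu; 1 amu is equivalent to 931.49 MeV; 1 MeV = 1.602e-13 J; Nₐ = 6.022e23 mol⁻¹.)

With 22 protons and 27 neutrons (A = 49):
Mass of separated nucleons = 22(1.007276) + 27(1.0086649) = 22.160072 + 27.2339523 = 49.3940243 amu
The mass defect is 49.3940243 − 48.9558 = 0.4382243 amu.
Converting to energy: 0.4382243 amu × 931.49 MeV/amu = 408.202 MeV
Per nucleus in joules: 408.202 MeV × 1.602e-13 J/MeV = 6.5394e-11 J
Per mole: 6.5394e-11 J × 6.022e23 mol⁻¹ = 3.9380e+13 J/mol

3.94e+13 J/mol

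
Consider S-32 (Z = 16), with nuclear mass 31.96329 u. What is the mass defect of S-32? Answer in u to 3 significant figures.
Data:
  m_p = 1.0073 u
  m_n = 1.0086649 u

With 16 protons and 16 neutrons (A = 32):
Total constituent mass: 16 × 1.0073 + 16 × 1.0086649 = 32.2554384 u
Δm = 32.2554384 − 31.96329 = 0.2921484 u

0.292 u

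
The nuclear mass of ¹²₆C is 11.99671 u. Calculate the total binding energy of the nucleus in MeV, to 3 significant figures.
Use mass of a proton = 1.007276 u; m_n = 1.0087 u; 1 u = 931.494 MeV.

With 6 protons and 6 neutrons (A = 12):
Mass of separated nucleons = 6(1.007276) + 6(1.0087) = 6.043656 + 6.0522 = 12.095856 u
Δm = 12.095856 − 11.99671 = 0.099146 u
E_B = 0.099146 × 931.494 = 92.3539 MeV

92.4 MeV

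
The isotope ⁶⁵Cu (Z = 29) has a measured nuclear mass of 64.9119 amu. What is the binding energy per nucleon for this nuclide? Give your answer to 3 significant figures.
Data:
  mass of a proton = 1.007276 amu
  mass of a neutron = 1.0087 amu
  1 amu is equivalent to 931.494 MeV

8.77 MeV/nucleon

With 29 protons and 36 neutrons (A = 65):
Mass of separated nucleons = 29(1.007276) + 36(1.0087) = 29.211004 + 36.3132 = 65.524204 amu
Δm = 65.524204 − 64.9119 = 0.612304 amu
E_B = 0.612304 × 931.494 = 570.358 MeV
Per nucleon: 570.358 / 65 = 8.7747 MeV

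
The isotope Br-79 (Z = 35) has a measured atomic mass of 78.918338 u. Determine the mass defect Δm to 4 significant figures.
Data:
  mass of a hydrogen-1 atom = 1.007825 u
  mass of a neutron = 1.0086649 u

Mass of separated nucleons = 35(1.007825) + 44(1.0086649) = 35.273875 + 44.3812556 = 79.6551306 u
The mass defect is 79.6551306 − 78.918338 = 0.7367926 u.

0.7368 u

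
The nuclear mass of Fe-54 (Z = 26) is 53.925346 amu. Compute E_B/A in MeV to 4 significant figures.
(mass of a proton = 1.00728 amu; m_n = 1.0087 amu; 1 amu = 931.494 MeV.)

Total constituent mass: 26 × 1.00728 + 28 × 1.0087 = 54.43288 amu
The mass defect is 54.43288 − 53.925346 = 0.507534 amu.
Binding energy = Δm·c² = 0.507534 × 931.494 MeV/amu = 472.765 MeV
Dividing by A = 54 gives 8.755 MeV per nucleon.

8.755 MeV/nucleon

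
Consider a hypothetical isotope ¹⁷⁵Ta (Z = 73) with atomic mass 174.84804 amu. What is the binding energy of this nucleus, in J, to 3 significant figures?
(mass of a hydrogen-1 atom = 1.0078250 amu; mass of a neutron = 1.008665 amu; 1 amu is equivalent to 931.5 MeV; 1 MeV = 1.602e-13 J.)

2.40e-10 J

Mass of separated nucleons = 73(1.0078250) + 102(1.008665) = 73.5712250 + 102.883830 = 176.4550550 amu
Δm = 176.4550550 − 174.84804 = 1.6070150 amu
Binding energy = Δm·c² = 1.6070150 × 931.5 MeV/amu = 1496.93 MeV
In joules: 1496.93 MeV × 1.602e-13 J/MeV = 2.3981e-10 J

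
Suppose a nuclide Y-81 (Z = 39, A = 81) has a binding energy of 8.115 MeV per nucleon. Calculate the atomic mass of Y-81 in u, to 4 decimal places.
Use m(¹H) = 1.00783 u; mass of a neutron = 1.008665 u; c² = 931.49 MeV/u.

Total binding energy = 81 × 8.115 = 657.315 MeV
Mass defect = 657.315 MeV / (931.49 MeV/u) = 0.705660 u
Constituent mass = 39(1.00783) + 42(1.008665) = 81.669300 u
Atomic mass = 81.669300 − 0.705660 = 80.963640 u ≈ 80.9636 u (to 4 decimal places)

80.9636 u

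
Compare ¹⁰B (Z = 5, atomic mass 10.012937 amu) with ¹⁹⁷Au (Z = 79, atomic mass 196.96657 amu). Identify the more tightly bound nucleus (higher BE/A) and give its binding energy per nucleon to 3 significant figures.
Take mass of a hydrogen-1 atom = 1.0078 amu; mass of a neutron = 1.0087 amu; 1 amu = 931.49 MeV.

¹⁹⁷Au; 7.93 MeV/nucleon

¹⁰B: Σm = 5(1.0078) + 5(1.0087) = 10.0825 amu; Δm = 0.069563 amu; E_B = 64.797 MeV; E_B/A = 6.480 MeV
¹⁹⁷Au: Σm = 79(1.0078) + 118(1.0087) = 198.6428 amu; Δm = 1.67623 amu; E_B = 1561.4 MeV; E_B/A = 7.926 MeV
¹⁹⁷Au has the higher binding energy per nucleon, so it is the more tightly bound nucleus.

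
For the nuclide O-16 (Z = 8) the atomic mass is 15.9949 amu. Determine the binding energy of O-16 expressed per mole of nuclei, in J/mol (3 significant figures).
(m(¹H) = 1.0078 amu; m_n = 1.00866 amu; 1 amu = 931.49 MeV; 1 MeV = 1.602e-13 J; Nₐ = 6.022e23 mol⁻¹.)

Σm = 8·m(¹H) + 8·m_n = 8.0624 + 8.06928 = 16.13168 amu
The mass defect is 16.13168 − 15.9949 = 0.13678 amu.
Converting to energy: 0.13678 amu × 931.49 MeV/amu = 127.409 MeV
Per nucleus in joules: 127.409 MeV × 1.602e-13 J/MeV = 2.0411e-11 J
Per mole: 2.0411e-11 J × 6.022e23 mol⁻¹ = 1.2292e+13 J/mol

1.23e+13 J/mol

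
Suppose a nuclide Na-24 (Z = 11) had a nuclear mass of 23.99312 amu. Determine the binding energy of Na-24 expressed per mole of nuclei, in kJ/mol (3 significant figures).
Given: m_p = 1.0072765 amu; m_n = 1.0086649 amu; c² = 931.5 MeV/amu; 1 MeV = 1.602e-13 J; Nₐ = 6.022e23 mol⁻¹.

1.79e+10 kJ/mol

Z = 11, so N = A − Z = 24 − 11 = 13.
Σm = 11·m_p + 13·m_n = 11.0800415 + 13.1126437 = 24.1926852 amu
The mass defect is 24.1926852 − 23.99312 = 0.1995652 amu.
Converting to energy: 0.1995652 amu × 931.5 MeV/amu = 185.895 MeV
Per nucleus in joules: 185.895 MeV × 1.602e-13 J/MeV = 2.9780e-11 J
Per mole: 2.9780e-11 J × 6.022e23 mol⁻¹ = 1.7934e+13 J/mol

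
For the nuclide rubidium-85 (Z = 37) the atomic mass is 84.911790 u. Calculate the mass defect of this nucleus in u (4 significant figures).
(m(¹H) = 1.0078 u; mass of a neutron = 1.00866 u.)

0.7925 u

With 37 protons and 48 neutrons (A = 85):
Σm = 37·m(¹H) + 48·m_n = 37.2886 + 48.41568 = 85.70428 u
Δm = 85.70428 − 84.911790 = 0.792490 u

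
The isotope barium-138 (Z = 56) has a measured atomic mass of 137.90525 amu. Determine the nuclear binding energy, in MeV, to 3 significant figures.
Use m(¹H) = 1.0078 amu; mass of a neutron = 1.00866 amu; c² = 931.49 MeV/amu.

1160 MeV

Σm = 56·m(¹H) + 82·m_n = 56.4368 + 82.71012 = 139.14692 amu
Mass defect Δm = 139.14692 − 137.90525 = 1.24167 amu
Converting to energy: 1.24167 amu × 931.49 MeV/amu = 1156.60 MeV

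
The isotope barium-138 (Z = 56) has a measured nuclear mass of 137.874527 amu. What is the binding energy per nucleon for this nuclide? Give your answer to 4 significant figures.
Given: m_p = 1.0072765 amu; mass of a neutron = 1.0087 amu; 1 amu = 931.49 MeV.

The nucleus contains 56 protons and 138 − 56 = 82 neutrons.
Σm = 56·m_p + 82·m_n = 56.4074840 + 82.7134 = 139.1208840 amu
Mass defect Δm = 139.1208840 − 137.874527 = 1.2463570 amu
Converting to energy: 1.2463570 amu × 931.49 MeV/amu = 1160.97 MeV
BE/A = 1160.97 MeV / 138 = 8.413 MeV/nucleon

8.413 MeV/nucleon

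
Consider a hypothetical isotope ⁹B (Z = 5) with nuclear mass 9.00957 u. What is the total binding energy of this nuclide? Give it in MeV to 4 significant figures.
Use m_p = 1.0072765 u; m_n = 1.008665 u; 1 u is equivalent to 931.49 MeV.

57.26 MeV

With 5 protons and 4 neutrons (A = 9):
Σm = 5·m_p + 4·m_n = 5.0363825 + 4.034660 = 9.0710425 u
The mass defect is 9.0710425 − 9.00957 = 0.0614725 u.
Converting to energy: 0.0614725 u × 931.49 MeV/u = 57.2610 MeV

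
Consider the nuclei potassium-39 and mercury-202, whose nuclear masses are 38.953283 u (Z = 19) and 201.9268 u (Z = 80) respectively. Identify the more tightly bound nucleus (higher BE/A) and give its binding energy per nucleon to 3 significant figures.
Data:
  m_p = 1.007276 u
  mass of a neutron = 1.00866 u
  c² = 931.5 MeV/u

potassium-39; 8.55 MeV/nucleon

potassium-39: Σm = 19(1.007276) + 20(1.00866) = 39.311444 u; Δm = 0.358161 u; E_B = 333.627 MeV; E_B/A = 8.5545 MeV
mercury-202: Σm = 80(1.007276) + 122(1.00866) = 203.638600 u; Δm = 1.711800 u; E_B = 1594.5 MeV; E_B/A = 7.894 MeV
potassium-39 has the higher binding energy per nucleon, so it is the more tightly bound nucleus.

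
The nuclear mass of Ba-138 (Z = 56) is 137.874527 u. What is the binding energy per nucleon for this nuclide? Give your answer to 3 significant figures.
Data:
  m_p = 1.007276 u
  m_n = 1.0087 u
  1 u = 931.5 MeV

8.41 MeV/nucleon

With 56 protons and 82 neutrons (A = 138):
Σm = 56·m_p + 82·m_n = 56.407456 + 82.7134 = 139.120856 u
The mass defect is 139.120856 − 137.874527 = 1.246329 u.
E_B = 1.246329 × 931.5 = 1160.96 MeV
Per nucleon: 1160.96 / 138 = 8.413 MeV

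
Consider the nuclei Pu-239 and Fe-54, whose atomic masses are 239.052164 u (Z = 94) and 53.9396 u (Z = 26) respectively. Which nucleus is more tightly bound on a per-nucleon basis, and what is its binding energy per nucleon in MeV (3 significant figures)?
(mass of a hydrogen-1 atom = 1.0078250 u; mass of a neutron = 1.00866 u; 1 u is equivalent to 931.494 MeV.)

Fe-54; 8.73 MeV/nucleon

Pu-239: Σm = 94(1.0078250) + 145(1.00866) = 240.9912500 u; Δm = 1.9390860 u; E_B = 1806.25 MeV; E_B/A = 7.558 MeV
Fe-54: Σm = 26(1.0078250) + 28(1.00866) = 54.4459300 u; Δm = 0.5063300 u; E_B = 471.64 MeV; E_B/A = 8.734 MeV
Fe-54 has the higher binding energy per nucleon, so it is the more tightly bound nucleus.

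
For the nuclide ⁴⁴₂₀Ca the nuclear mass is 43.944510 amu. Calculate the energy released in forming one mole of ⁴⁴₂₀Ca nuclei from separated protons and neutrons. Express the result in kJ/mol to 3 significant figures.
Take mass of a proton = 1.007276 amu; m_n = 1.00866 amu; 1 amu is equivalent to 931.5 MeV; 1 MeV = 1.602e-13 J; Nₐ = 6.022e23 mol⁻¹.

Z = 20, so N = A − Z = 44 − 20 = 24.
Total constituent mass: 20 × 1.007276 + 24 × 1.00866 = 44.353360 amu
The mass defect is 44.353360 − 43.944510 = 0.408850 amu.
E_B = 0.408850 × 931.5 = 380.844 MeV
Per nucleus in joules: 380.844 MeV × 1.602e-13 J/MeV = 6.1011e-11 J
Per mole: 6.1011e-11 J × 6.022e23 mol⁻¹ = 3.6741e+13 J/mol

3.67e+10 kJ/mol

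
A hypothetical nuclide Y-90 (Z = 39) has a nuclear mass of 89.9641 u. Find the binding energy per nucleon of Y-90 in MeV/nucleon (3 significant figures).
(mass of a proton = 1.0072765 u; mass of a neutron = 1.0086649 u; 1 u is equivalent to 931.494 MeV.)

Mass of separated nucleons = 39(1.0072765) + 51(1.0086649) = 39.2837835 + 51.4419099 = 90.7256934 u
Mass defect Δm = 90.7256934 − 89.9641 = 0.7615934 u
Binding energy = Δm·c² = 0.7615934 × 931.494 MeV/u = 709.420 MeV
BE/A = 709.420 MeV / 90 = 7.882 MeV/nucleon

7.88 MeV/nucleon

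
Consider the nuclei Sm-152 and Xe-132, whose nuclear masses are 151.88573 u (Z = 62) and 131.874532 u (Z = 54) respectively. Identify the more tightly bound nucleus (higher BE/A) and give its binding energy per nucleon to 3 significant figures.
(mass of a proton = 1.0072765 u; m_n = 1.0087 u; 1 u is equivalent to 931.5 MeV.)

Xe-132; 8.45 MeV/nucleon

Sm-152: Σm = 62(1.0072765) + 90(1.0087) = 153.2341430 u; Δm = 1.3484130 u; E_B = 1256.0 MeV; E_B/A = 8.263 MeV
Xe-132: Σm = 54(1.0072765) + 78(1.0087) = 133.0715310 u; Δm = 1.1969990 u; E_B = 1115.0 MeV; E_B/A = 8.447 MeV
Xe-132 has the higher binding energy per nucleon, so it is the more tightly bound nucleus.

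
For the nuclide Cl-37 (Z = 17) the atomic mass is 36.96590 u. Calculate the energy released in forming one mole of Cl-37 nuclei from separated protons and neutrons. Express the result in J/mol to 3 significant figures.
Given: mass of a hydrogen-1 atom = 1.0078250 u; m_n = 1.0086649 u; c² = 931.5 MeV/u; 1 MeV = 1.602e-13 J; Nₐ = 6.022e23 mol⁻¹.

3.06e+13 J/mol

The nucleus contains 17 protons and 37 − 17 = 20 neutrons.
Σm = 17·m(¹H) + 20·m_n = 17.1330250 + 20.1732980 = 37.3063230 u
The mass defect is 37.3063230 − 36.96590 = 0.3404230 u.
E_B = 0.3404230 × 931.5 = 317.104 MeV
Per nucleus in joules: 317.104 MeV × 1.602e-13 J/MeV = 5.0800e-11 J
Per mole: 5.0800e-11 J × 6.022e23 mol⁻¹ = 3.0592e+13 J/mol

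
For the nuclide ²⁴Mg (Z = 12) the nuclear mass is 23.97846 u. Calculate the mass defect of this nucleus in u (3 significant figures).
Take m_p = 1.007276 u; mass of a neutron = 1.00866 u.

0.213 u

With 12 protons and 12 neutrons (A = 24):
Total constituent mass: 12 × 1.007276 + 12 × 1.00866 = 24.191232 u
Δm = 24.191232 − 23.97846 = 0.212772 u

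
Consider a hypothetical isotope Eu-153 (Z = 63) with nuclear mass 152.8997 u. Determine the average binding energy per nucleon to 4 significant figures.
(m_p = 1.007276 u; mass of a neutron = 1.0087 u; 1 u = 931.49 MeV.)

The nucleus contains 63 protons and 153 − 63 = 90 neutrons.
Σm = 63·m_p + 90·m_n = 63.458388 + 90.7830 = 154.241388 u
The mass defect is 154.241388 − 152.8997 = 1.341688 u.
Converting to energy: 1.341688 u × 931.49 MeV/u = 1249.77 MeV
Per nucleon: 1249.77 / 153 = 8.168 MeV

8.168 MeV/nucleon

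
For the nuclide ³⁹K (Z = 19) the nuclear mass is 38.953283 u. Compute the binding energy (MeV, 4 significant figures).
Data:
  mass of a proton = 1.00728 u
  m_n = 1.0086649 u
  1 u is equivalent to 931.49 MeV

The nucleus contains 19 protons and 39 − 19 = 20 neutrons.
Mass of separated nucleons = 19(1.00728) + 20(1.0086649) = 19.13832 + 20.1732980 = 39.3116180 u
Δm = 39.3116180 − 38.953283 = 0.3583350 u
E_B = 0.3583350 × 931.49 = 333.785 MeV

333.8 MeV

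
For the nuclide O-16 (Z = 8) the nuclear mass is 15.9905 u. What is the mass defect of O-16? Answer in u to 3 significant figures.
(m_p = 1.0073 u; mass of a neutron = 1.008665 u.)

0.137 u

Z = 8, so N = A − Z = 16 − 8 = 8.
Mass of separated nucleons = 8(1.0073) + 8(1.008665) = 8.0584 + 8.069320 = 16.127720 u
The mass defect is 16.127720 − 15.9905 = 0.137220 u.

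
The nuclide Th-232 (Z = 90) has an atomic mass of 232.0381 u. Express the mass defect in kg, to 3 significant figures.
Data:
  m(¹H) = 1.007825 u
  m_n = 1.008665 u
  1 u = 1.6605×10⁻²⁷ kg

The nucleus contains 90 protons and 232 − 90 = 142 neutrons.
Total constituent mass: 90 × 1.007825 + 142 × 1.008665 = 233.934680 u
Δm = 233.934680 − 232.0381 = 1.896580 u
In SI units: 1.896580 u × 1.6605×10⁻²⁷ kg/u = 3.1493e-27 kg

3.15e-27 kg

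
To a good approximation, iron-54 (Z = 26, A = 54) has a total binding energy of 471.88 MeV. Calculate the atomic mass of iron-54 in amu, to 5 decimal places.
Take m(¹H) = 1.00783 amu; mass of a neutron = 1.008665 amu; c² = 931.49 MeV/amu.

Mass defect = 471.88 MeV / (931.49 MeV/amu) = 0.5065862 amu
Constituent mass = 26(1.00783) + 28(1.008665) = 54.446200 amu
Atomic mass = 54.446200 − 0.5065862 = 53.9396138 amu ≈ 53.93961 amu (to 5 decimal places)

53.93961 amu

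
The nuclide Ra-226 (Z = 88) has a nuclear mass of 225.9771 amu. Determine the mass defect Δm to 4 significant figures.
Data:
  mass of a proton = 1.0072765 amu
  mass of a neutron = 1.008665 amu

1.859 amu

Total constituent mass: 88 × 1.0072765 + 138 × 1.008665 = 227.8361020 amu
The mass defect is 227.8361020 − 225.9771 = 1.8590020 amu.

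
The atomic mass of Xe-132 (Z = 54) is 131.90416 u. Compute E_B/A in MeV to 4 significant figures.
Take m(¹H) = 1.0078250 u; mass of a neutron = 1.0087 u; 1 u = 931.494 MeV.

Mass of separated nucleons = 54(1.0078250) + 78(1.0087) = 54.4225500 + 78.6786 = 133.1011500 u
Δm = 133.1011500 − 131.90416 = 1.1969900 u
Converting to energy: 1.1969900 u × 931.494 MeV/u = 1114.99 MeV
Dividing by A = 132 gives 8.447 MeV per nucleon.

8.447 MeV/nucleon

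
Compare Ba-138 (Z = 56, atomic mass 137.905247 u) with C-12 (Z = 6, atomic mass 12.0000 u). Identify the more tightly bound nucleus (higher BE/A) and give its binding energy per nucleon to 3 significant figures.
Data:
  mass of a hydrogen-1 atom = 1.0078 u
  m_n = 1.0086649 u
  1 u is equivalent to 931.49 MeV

Ba-138: Σm = 56(1.0078) + 82(1.0086649) = 139.1473218 u; Δm = 1.2420748 u; E_B = 1157.0 MeV; E_B/A = 8.384 MeV
C-12: Σm = 6(1.0078) + 6(1.0086649) = 12.0987894 u; Δm = 0.0987894 u; E_B = 92.021 MeV; E_B/A = 7.668 MeV
Ba-138 has the higher binding energy per nucleon, so it is the more tightly bound nucleus.

Ba-138; 8.38 MeV/nucleon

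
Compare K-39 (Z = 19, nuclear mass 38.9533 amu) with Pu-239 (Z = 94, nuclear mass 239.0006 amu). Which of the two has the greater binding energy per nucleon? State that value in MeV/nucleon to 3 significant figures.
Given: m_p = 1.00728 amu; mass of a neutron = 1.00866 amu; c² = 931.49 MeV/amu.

K-39; 8.56 MeV/nucleon

K-39: Σm = 19(1.00728) + 20(1.00866) = 39.31152 amu; Δm = 0.35822 amu; E_B = 333.68 MeV; E_B/A = 8.556 MeV
Pu-239: Σm = 94(1.00728) + 145(1.00866) = 240.94002 amu; Δm = 1.93942 amu; E_B = 1806.6 MeV; E_B/A = 7.559 MeV
K-39 has the higher binding energy per nucleon, so it is the more tightly bound nucleus.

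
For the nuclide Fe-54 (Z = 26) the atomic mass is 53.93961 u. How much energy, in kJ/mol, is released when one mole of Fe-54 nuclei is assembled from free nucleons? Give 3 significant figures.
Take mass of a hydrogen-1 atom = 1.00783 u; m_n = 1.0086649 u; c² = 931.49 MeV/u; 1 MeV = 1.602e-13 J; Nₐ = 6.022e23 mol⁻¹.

4.55e+10 kJ/mol

Mass of separated nucleons = 26(1.00783) + 28(1.0086649) = 26.20358 + 28.2426172 = 54.4461972 u
Δm = 54.4461972 − 53.93961 = 0.5065872 u
E_B = 0.5065872 × 931.49 = 471.881 MeV
Per nucleus in joules: 471.881 MeV × 1.602e-13 J/MeV = 7.5595e-11 J
Per mole: 7.5595e-11 J × 6.022e23 mol⁻¹ = 4.5523e+13 J/mol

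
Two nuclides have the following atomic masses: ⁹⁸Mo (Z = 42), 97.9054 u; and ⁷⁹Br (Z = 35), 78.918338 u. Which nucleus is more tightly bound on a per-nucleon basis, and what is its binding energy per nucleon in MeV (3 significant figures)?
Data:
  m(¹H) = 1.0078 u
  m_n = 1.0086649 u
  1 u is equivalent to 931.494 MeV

⁹⁸Mo: Σm = 42(1.0078) + 56(1.0086649) = 98.8128344 u; Δm = 0.9074344 u; E_B = 845.27 MeV; E_B/A = 8.625 MeV
⁷⁹Br: Σm = 35(1.0078) + 44(1.0086649) = 79.6542556 u; Δm = 0.7359176 u; E_B = 685.50 MeV; E_B/A = 8.677 MeV
⁷⁹Br has the higher binding energy per nucleon, so it is the more tightly bound nucleus.

⁷⁹Br; 8.68 MeV/nucleon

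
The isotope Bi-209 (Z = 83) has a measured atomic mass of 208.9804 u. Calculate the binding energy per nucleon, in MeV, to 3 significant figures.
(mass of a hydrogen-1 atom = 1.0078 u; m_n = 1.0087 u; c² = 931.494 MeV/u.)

The nucleus contains 83 protons and 209 − 83 = 126 neutrons.
Σm = 83·m(¹H) + 126·m_n = 83.6474 + 127.0962 = 210.7436 u
Δm = 210.7436 − 208.9804 = 1.7632 u
E_B = 1.7632 × 931.494 = 1642.41 MeV
BE/A = 1642.41 MeV / 209 = 7.858 MeV/nucleon

7.86 MeV/nucleon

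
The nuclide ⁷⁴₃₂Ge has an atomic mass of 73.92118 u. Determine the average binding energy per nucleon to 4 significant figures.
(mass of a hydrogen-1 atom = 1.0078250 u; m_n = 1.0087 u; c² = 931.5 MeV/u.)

8.744 MeV/nucleon

With 32 protons and 42 neutrons (A = 74):
Σm = 32·m(¹H) + 42·m_n = 32.2504000 + 42.3654 = 74.6158000 u
Mass defect Δm = 74.6158000 − 73.92118 = 0.6946200 u
Binding energy = Δm·c² = 0.6946200 × 931.5 MeV/u = 647.039 MeV
Dividing by A = 74 gives 8.744 MeV per nucleon.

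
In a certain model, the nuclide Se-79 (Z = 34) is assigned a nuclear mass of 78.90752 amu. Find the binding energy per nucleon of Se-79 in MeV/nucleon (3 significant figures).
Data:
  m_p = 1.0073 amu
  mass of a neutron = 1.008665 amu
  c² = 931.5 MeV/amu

The nucleus contains 34 protons and 79 − 34 = 45 neutrons.
Total constituent mass: 34 × 1.0073 + 45 × 1.008665 = 79.638125 amu
The mass defect is 79.638125 − 78.90752 = 0.730605 amu.
Binding energy = Δm·c² = 0.730605 × 931.5 MeV/amu = 680.559 MeV
Per nucleon: 680.559 / 79 = 8.6147 MeV

8.61 MeV/nucleon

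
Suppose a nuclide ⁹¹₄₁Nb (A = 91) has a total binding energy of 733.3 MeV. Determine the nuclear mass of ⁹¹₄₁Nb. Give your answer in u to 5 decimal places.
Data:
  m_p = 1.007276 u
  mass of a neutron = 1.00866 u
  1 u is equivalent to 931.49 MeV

Mass defect = 733.3 MeV / (931.49 MeV/u) = 0.7872334 u
Constituent mass = 41(1.007276) + 50(1.00866) = 91.731316 u
Nuclear mass = 91.731316 − 0.7872334 = 90.9440826 u ≈ 90.94408 u (to 5 decimal places)

90.94408 u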